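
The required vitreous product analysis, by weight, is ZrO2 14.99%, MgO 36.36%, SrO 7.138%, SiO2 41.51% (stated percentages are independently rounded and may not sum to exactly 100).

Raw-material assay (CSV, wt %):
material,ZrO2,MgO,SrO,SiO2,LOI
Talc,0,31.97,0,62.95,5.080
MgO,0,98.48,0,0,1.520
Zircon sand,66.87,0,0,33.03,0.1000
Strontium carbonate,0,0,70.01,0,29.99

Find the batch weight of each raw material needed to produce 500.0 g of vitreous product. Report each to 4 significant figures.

Full precision is kept in all steps; values along the way are shown, rounded to 4 significant figures, within the worked lines. A single rounding completes every reported number; derived quantities are carried in full float precision (net glass mass, the totals, yield, LOI, the four compositions) starting from the weights on 500.0 g of glass, as they appear in question or answer.
Oxide mass targets, per 500.0 g vitreous product:
  ZrO2: 14.99% × 500.0 = 74.95 g
  MgO: 36.36% × 500.0 = 181.8 g
  SrO: 7.138% × 500.0 = 35.69 g
  SiO2: 41.51% × 500.0 = 207.6 g
Oxide-by-oxide audit using the reported weights, against the basis in use (sums match the target masses given rounding of the digits):
  ZrO2: 112.1·0.6687 = 74.96 g (target 74.95 g)
  MgO: 270.9·0.3197 + 96.66·0.9848 = 181.8 g (target 181.8 g)
  SrO: 50.98·0.7001 = 35.69 g (target 35.69 g)
  SiO2: 270.9·0.6295 + 112.1·0.3303 = 207.6 g (target 207.6 g)
Mass balance on the glass: total charge less LOI = 500.0 g (summing oxide targets gives 500.0 g; against the stated basis, 500.0 g — rounding explains the deltas).
Summing the batch: Σ batch = 530.6 g; LOI removed, Σ of batch·LOI: 30.63 g; as yield: glass ÷ batch → 94.23%.

Batch per 500.0 g vitreous product:
  Talc: 270.9 g
  MgO: 96.66 g
  Zircon sand: 112.1 g
  Strontium carbonate: 50.98 g
Total batch = 530.6 g; LOI loss = 30.63 g; yield = 94.23%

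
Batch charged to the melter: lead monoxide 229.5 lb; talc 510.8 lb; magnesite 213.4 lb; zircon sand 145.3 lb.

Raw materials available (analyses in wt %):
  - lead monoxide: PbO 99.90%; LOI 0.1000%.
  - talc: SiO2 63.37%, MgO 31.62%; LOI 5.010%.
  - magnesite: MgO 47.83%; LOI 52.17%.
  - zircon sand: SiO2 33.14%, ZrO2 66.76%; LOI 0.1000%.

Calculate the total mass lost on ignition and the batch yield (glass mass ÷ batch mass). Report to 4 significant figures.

LOI loss = 137.3 lb; glass = 961.7 lb; yield = 87.51%

The working math keeps full precision from start to finish; intermediates are printed, rounded to 4 significant figures, in the printout; every reported number is rounded a single time — all derived quantities, including four oxide percentages, the yield, glass mass, totals, ignition loss, are computed from the weighed amounts for 961.7 lb of glass in full precision, precisely as stated by the question or the answer.
Ignition loss by material:
  lead monoxide: 229.5 × 0.001000 = 0.2295 lb
  talc: 510.8 × 0.05010 = 25.59 lb
  magnesite: 213.4 × 0.5217 = 111.3 lb
  zircon sand: 145.3 × 0.001000 = 0.1453 lb
Total LOI = 137.3 lb
Glass = batch − LOI = 1099 − 137.3 = 961.7 lb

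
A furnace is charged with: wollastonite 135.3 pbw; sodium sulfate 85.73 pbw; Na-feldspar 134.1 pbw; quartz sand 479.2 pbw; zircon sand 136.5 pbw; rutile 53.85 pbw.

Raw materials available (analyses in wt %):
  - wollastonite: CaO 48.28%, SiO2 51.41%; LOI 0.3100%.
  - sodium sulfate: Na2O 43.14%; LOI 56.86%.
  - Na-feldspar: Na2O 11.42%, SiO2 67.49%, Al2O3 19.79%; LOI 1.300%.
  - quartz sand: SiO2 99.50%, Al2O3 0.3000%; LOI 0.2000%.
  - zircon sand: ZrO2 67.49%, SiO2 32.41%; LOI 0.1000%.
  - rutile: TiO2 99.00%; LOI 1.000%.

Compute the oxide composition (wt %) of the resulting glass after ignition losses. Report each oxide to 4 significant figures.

Each numeric step carries full float precision at every stage — mid-chain values are displayed, rounded to 4 significant figures, alongside each step — exactly one rounding lands on every reported figure. All derived quantities are computed from the weighed amounts for 972.1 pbw of glass in full precision (totals, the six compositions, LOI, the yield, glass mass), precisely as stated by the problem or the answer.
Mass of each oxide from the mix:
  Na2O: 85.73·0.4314 + 134.1·0.1142 = 52.30 pbw
  TiO2: 53.85·0.9900 = 53.31 pbw
  ZrO2: 136.5·0.6749 = 92.12 pbw
  CaO: 135.3·0.4828 = 65.32 pbw
  SiO2: 135.3·0.5141 + 134.1·0.6749 + 479.2·0.9950 + 136.5·0.3241 = 681.1 pbw
  Al2O3: 134.1·0.1979 + 479.2·0.003000 = 27.98 pbw
LOI: 135.3·0.003100 + 85.73·0.5686 + 134.1·0.01300 + 479.2·0.002000 + 136.5·0.001000 + 53.85·0.01000 = 52.54 pbw
Glass = total batch minus LOI = 1025 − 52.54 = 972.1 pbw (the oxide masses sum to this)
oxide / glass × 100 gives the wt %

Glass mass = 972.1 pbw (batch 1025 − LOI 52.54).
Composition: Na2O 5.380%, TiO2 5.484%, ZrO2 9.476%, CaO 6.720%, SiO2 70.06%, Al2O3 2.878%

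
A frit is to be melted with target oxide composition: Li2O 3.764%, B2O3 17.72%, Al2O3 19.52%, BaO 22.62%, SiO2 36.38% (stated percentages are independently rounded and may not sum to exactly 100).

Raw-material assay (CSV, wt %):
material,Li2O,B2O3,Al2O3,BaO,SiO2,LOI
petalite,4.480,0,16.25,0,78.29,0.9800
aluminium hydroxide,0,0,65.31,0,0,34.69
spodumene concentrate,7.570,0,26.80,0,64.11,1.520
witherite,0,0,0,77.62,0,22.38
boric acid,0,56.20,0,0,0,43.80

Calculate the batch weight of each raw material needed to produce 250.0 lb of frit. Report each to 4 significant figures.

The intermediate values are displayed, rounded to 4 significant figures, when written out. Each numeric step holds exact precision at each step; exactly one rounding lands on every reported value; the derived quantities, which include yield, totals, five oxide percentages, net glass mass, ignition loss, are carried at full float precision, as set out in question or answer, from the batch weights for 250.0 lb of glass.
Target masses of each oxide per 250.0 lb frit:
  Li2O: 3.764% × 250.0 = 9.410 lb
  B2O3: 17.72% × 250.0 = 44.30 lb
  Al2O3: 19.52% × 250.0 = 48.80 lb
  BaO: 22.62% × 250.0 = 56.55 lb
  SiO2: 36.38% × 250.0 = 90.95 lb
Mass-balance tally per oxide per the reported batch figures, for the quoted basis mass (delivered sums recover each target given rounding of the digits):
  Li2O: 27.90·0.04480 + 107.8·0.07570 = 9.410 lb (target 9.410 lb)
  B2O3: 78.83·0.5620 = 44.30 lb (target 44.30 lb)
  Al2O3: 27.90·0.1625 + 23.54·0.6531 + 107.8·0.2680 = 48.80 lb (target 48.80 lb)
  BaO: 72.85·0.7762 = 56.55 lb (target 56.55 lb)
  SiO2: 27.90·0.7829 + 107.8·0.6411 = 90.95 lb (target 90.95 lb)
Glass mass check: whole batch net of LOI = 250.0 lb (oxide target masses add up to 250.0 lb; stated basis 250.0 lb — gaps are rounding artifacts).
Whole-batch sum: Σ batch = 310.9 lb; the LOI term Σ batch·LOI equals 60.91 lb; yield: glass divided by total = 80.41%.

Batch per 250.0 lb frit:
  petalite: 27.90 lb
  aluminium hydroxide: 23.54 lb
  spodumene concentrate: 107.8 lb
  witherite: 72.85 lb
  boric acid: 78.83 lb
Total batch = 310.9 lb; LOI loss = 60.91 lb; yield = 80.41%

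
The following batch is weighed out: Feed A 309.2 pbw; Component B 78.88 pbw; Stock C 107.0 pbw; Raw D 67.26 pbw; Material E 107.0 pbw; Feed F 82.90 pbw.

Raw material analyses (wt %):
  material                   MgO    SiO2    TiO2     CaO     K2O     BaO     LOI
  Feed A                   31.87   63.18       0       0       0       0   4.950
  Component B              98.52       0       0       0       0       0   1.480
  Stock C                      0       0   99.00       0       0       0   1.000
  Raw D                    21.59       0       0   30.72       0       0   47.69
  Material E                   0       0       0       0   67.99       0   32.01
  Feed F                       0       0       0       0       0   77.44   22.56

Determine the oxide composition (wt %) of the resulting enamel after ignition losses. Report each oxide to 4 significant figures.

Glass mass = 649.7 pbw (batch 752.2 − LOI 102.6).
Composition: MgO 29.37%, SiO2 30.07%, TiO2 16.31%, CaO 3.180%, K2O 11.20%, BaO 9.882%

Full float precision is kept from start to finish — intermediates are shown rounded to 4 significant digits across the worked steps — each reported result includes exactly one rounding; the derived quantities are recomputed at exact precision (yield, ignition loss, net glass mass, totals, six oxide percentages) from the weighed amounts per 649.7 pbw of glass, as written in question or answer.
Mass of each oxide from the mix:
  MgO: 309.2·0.3187 + 78.88·0.9852 + 67.26·0.2159 = 190.8 pbw
  SiO2: 309.2·0.6318 = 195.4 pbw
  TiO2: 107.0·0.9900 = 105.9 pbw
  CaO: 67.26·0.3072 = 20.66 pbw
  K2O: 107.0·0.6799 = 72.75 pbw
  BaO: 82.90·0.7744 = 64.20 pbw
LOI: 309.2·0.04950 + 78.88·0.01480 + 107.0·0.01000 + 67.26·0.4769 + 107.0·0.3201 + 82.90·0.2256 = 102.6 pbw
Glass mass = batch − LOI = 752.2 − 102.6 = 649.7 pbw (equal to the oxide-mass sum)
percent by weight: oxide/glass ×100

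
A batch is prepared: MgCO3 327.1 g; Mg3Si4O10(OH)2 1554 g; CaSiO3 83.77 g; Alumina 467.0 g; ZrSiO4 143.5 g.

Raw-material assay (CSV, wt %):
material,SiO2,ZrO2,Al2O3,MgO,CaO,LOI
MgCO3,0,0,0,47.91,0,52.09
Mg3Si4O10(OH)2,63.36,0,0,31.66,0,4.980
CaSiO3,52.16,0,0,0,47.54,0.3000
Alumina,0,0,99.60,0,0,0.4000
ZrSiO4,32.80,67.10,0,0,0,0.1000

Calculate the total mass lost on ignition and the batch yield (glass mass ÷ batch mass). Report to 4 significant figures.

The whole derivation carries full precision at every stage; working values are shown (rounded to four significant digits) when written out — a single rounding produces every reported figure — the derived quantities, including yield, the totals, glass mass, LOI, the five compositions, are re-derived starting from the weights per 2325 g of glass at full precision precisely as stated by the problem or answer text.
Each material's LOI contribution:
  MgCO3: 327.1 × 0.5209 = 170.4 g
  Mg3Si4O10(OH)2: 1554 × 0.04980 = 77.39 g
  CaSiO3: 83.77 × 0.003000 = 0.2513 g
  Alumina: 467.0 × 0.004000 = 1.868 g
  ZrSiO4: 143.5 × 0.001000 = 0.1435 g
Total LOI = 250.0 g
Glass = batch − LOI = 2575 − 250.0 = 2325 g

LOI loss = 250.0 g; glass = 2325 g; yield = 90.29%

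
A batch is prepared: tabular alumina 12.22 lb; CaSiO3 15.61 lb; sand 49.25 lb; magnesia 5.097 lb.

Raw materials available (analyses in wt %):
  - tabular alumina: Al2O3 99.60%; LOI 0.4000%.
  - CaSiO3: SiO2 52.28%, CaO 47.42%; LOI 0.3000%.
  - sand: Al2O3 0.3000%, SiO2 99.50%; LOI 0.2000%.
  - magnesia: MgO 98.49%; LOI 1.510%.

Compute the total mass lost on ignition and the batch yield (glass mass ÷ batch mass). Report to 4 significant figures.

Full precision is held at all times; in-progress results are displayed rounded off to 4 significant digits alongside each step — every reported figure is rounded a single time — the derived quantities are computed starting from the weights on 81.91 lb of glass at exact precision (the yield, LOI, the four compositions, net glass mass, totals) precisely as stated by the problem or the answer.
Loss on ignition, line by line:
  tabular alumina: 12.22 × 0.004000 = 0.04888 lb
  CaSiO3: 15.61 × 0.003000 = 0.04683 lb
  sand: 49.25 × 0.002000 = 0.09850 lb
  magnesia: 5.097 × 0.01510 = 0.07696 lb
Total LOI = 0.2712 lb
Glass = batch − LOI = 82.18 − 0.2712 = 81.91 lb

LOI loss = 0.2712 lb; glass = 81.91 lb; yield = 99.67%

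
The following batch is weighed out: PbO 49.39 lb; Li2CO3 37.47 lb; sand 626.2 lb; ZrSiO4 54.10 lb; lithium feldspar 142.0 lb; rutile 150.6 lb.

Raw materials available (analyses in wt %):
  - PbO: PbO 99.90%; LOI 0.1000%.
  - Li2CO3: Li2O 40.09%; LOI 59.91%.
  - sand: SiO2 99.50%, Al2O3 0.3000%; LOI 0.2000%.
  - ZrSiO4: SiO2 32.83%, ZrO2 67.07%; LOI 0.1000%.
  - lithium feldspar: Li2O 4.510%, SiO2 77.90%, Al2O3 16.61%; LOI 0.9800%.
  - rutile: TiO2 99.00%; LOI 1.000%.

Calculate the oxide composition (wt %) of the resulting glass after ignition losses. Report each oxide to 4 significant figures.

Working values are displayed rounded off to 4 significant digits across the worked steps — the whole derivation keeps exact precision from first step to last. A single rounding produces each reported figure; all derived quantities are re-derived from the batch weights for 1033 lb of glass at full precision (net glass mass, ignition loss, six oxide percentages, totals, yield), as given in problem or answer.
What the batch supplies per oxide:
  TiO2: 150.6·0.9900 = 149.1 lb
  Li2O: 37.47·0.4009 + 142.0·0.04510 = 21.43 lb
  SiO2: 626.2·0.9950 + 54.10·0.3283 + 142.0·0.7790 = 751.4 lb
  ZrO2: 54.10·0.6707 = 36.28 lb
  Al2O3: 626.2·0.003000 + 142.0·0.1661 = 25.46 lb
  PbO: 49.39·0.9990 = 49.34 lb
LOI: 49.39·0.001000 + 37.47·0.5991 + 626.2·0.002000 + 54.10·0.001000 + 142.0·0.009800 + 150.6·0.01000 = 26.70 lb
batch − LOI leaves glass = 1060 − 26.70 = 1033 lb (consistent with Σ oxide mass)
each wt % is 100 × oxide ÷ glass

Glass mass = 1033 lb (batch 1060 − LOI 26.70).
Composition: TiO2 14.43%, Li2O 2.074%, SiO2 72.74%, ZrO2 3.512%, Al2O3 2.465%, PbO 4.776%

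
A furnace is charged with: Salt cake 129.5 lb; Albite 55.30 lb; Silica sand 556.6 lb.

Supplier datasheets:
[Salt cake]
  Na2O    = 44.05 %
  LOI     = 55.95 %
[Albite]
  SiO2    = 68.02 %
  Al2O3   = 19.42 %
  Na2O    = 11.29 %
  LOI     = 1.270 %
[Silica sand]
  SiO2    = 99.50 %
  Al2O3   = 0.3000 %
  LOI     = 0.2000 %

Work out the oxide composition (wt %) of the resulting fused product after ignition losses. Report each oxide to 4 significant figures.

Every computation runs at full float precision end to end; values along the way are printed, rounded to four significant digits, at each printed step; exactly one rounding goes into each reported figure. All derived quantities (net glass mass, totals, the yield, ignition loss, three oxide percentages) are computed from the batch weights on 667.1 lb of glass at full float precision, exactly as printed in the problem or answer text.
Delivered oxide masses:
  SiO2: 55.30·0.6802 + 556.6·0.9950 = 591.4 lb
  Al2O3: 55.30·0.1942 + 556.6·0.003000 = 12.41 lb
  Na2O: 129.5·0.4405 + 55.30·0.1129 = 63.29 lb
LOI: 129.5·0.5595 + 55.30·0.01270 + 556.6·0.002000 = 74.27 lb
Resulting glass, batch − LOI: 741.4 − 74.27 = 667.1 lb (equal to the oxide-mass sum)
percent share: oxide ÷ glass, ×100

Glass mass = 667.1 lb (batch 741.4 − LOI 74.27).
Composition: SiO2 88.65%, Al2O3 1.860%, Na2O 9.487%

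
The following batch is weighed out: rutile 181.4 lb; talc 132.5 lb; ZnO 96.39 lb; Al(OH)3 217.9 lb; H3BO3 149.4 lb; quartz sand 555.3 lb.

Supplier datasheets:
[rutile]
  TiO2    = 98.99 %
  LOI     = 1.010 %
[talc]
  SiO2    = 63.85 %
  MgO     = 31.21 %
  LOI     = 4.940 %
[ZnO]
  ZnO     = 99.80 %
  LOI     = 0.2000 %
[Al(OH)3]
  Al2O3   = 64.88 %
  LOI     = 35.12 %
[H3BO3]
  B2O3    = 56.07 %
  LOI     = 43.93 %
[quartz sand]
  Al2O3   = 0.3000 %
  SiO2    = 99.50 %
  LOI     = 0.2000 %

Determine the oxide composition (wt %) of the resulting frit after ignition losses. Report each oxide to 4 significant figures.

The intermediate values are displayed, rounded to 4 significant digits, on the page — all arithmetic holds full float precision at each step. Every reported number carries a single rounding — the derived quantities are recomputed from the weighed amounts for 1181 lb of glass in full precision (ignition loss, the yield, net glass mass, the six compositions, totals), as they appear in question or answer.
Delivered oxide masses:
  TiO2: 181.4·0.9899 = 179.6 lb
  ZnO: 96.39·0.9980 = 96.20 lb
  Al2O3: 217.9·0.6488 + 555.3·0.003000 = 143.0 lb
  SiO2: 132.5·0.6385 + 555.3·0.9950 = 637.1 lb
  B2O3: 149.4·0.5607 = 83.77 lb
  MgO: 132.5·0.3121 = 41.35 lb
LOI: 181.4·0.01010 + 132.5·0.04940 + 96.39·0.002000 + 217.9·0.3512 + 149.4·0.4393 + 555.3·0.002000 = 151.8 lb
batch − LOI leaves glass = 1333 − 151.8 = 1181 lb (= Σ oxide masses)
wt %: oxide over glass, times 100

Glass mass = 1181 lb (batch 1333 − LOI 151.8).
Composition: TiO2 15.20%, ZnO 8.145%, Al2O3 12.11%, SiO2 53.95%, B2O3 7.093%, MgO 3.501%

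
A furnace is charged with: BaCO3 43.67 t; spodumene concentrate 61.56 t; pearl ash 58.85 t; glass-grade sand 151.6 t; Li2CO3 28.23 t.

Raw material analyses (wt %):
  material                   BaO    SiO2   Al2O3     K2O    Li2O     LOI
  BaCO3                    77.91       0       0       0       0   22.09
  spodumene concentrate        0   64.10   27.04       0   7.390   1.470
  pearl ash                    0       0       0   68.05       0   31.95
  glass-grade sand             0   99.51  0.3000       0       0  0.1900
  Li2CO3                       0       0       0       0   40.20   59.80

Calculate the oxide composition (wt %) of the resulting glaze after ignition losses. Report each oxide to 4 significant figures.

Glass mass = 297.4 t (batch 343.9 − LOI 46.52).
Composition: BaO 11.44%, SiO2 64.00%, Al2O3 5.750%, K2O 13.47%, Li2O 5.346%

Working values are displayed rounded to 4 significant figures at each printed step; every computation maintains exact precision end to end. Exactly one rounding goes into every reported result — the derived quantities, including ignition loss, the yield, five oxide percentages, net glass mass, the totals, are recomputed from the batch weights per 297.4 t of glass in full float precision precisely as stated by question or answer.
Delivered oxide masses:
  BaO: 43.67·0.7791 = 34.02 t
  SiO2: 61.56·0.6410 + 151.6·0.9951 = 190.3 t
  Al2O3: 61.56·0.2704 + 151.6·0.003000 = 17.10 t
  K2O: 58.85·0.6805 = 40.05 t
  Li2O: 61.56·0.07390 + 28.23·0.4020 = 15.90 t
LOI: 43.67·0.2209 + 61.56·0.01470 + 58.85·0.3195 + 151.6·0.001900 + 28.23·0.5980 = 46.52 t
The glass mass, total less LOI, = 343.9 − 46.52 = 297.4 t (= the summed oxide contributions)
wt %: oxide over glass, times 100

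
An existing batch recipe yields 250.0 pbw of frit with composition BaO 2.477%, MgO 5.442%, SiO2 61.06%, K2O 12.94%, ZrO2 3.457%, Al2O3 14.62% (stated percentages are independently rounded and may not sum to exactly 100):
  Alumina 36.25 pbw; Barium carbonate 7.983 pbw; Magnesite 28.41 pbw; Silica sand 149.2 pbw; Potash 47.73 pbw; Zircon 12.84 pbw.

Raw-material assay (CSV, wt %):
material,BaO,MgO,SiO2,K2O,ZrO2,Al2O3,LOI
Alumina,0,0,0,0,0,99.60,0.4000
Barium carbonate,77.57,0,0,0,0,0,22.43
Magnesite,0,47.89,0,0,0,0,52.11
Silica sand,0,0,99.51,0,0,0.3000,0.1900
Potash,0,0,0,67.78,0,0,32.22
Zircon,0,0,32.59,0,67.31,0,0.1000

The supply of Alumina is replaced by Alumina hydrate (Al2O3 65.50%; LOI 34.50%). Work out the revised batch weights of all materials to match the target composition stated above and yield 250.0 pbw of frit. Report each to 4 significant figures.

All arithmetic holds full float precision in every operation — in-progress results are displayed (rounded to four significant digits) across the worked steps; a single rounding produces every reported number; the derived quantities, which include the six compositions, totals, net glass mass, the yield, LOI, are re-derived in full float precision, exactly as shown in the question or the answer, using the weight values per 250.0 pbw of glass.
Target masses of each oxide per 250.0 pbw frit:
  BaO: 2.477% × 250.0 = 6.192 pbw
  MgO: 5.442% × 250.0 = 13.60 pbw
  SiO2: 61.06% × 250.0 = 152.6 pbw
  K2O: 12.94% × 250.0 = 32.35 pbw
  ZrO2: 3.457% × 250.0 = 8.642 pbw
  Al2O3: 14.62% × 250.0 = 36.55 pbw
Sums-versus-targets review working from each reported weight, versus the basis set out (target by target, the sums agree modulo rounding of the values):
  BaO: 7.983·0.7757 = 6.192 pbw (target 6.192 pbw)
  MgO: 28.41·0.4789 = 13.61 pbw (target 13.60 pbw)
  SiO2: 149.2·0.9951 + 12.84·0.3259 = 152.7 pbw (target 152.6 pbw)
  K2O: 47.73·0.6778 = 32.35 pbw (target 32.35 pbw)
  ZrO2: 12.84·0.6731 = 8.643 pbw (target 8.642 pbw)
  Al2O3: 55.12·0.6550 + 149.2·0.003000 = 36.55 pbw (target 36.55 pbw)
The glass-mass cross-check: the batch minus its LOI: 250.0 pbw (summing oxide targets gives 250.0 pbw; stated basis 250.0 pbw — a pure rounding effect).
Adding the batch up: Σ batch = 301.3 pbw; loss to ignition Σ batch·LOI = 51.29 pbw; glass ÷ batch gives a yield of 82.98%.

Revised batch per 250.0 pbw frit:
  Alumina hydrate: 55.12 pbw
  Barium carbonate: 7.983 pbw
  Magnesite: 28.41 pbw
  Silica sand: 149.2 pbw
  Potash: 47.73 pbw
  Zircon: 12.84 pbw
Total batch = 301.3 pbw; LOI loss = 51.29 pbw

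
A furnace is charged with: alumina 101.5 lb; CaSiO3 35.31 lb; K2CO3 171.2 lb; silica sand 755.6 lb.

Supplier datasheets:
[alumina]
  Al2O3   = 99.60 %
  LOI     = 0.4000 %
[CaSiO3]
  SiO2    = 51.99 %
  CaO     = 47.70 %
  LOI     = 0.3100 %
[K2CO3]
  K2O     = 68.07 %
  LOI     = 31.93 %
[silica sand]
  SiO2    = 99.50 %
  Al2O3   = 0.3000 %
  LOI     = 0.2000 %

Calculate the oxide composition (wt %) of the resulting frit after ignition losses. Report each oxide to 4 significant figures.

Glass mass = 1007 lb (batch 1064 − LOI 56.69).
Composition: SiO2 76.49%, CaO 1.673%, K2O 11.57%, Al2O3 10.27%

The working math runs at full precision at each step — working values are shown, with 4-significant-figure rounding, between the steps. Exactly one rounding is applied to every reported number. All derived quantities, including the totals, net glass mass, four oxide percentages, LOI, the yield, are rebuilt using the weight values at 1007 lb of glass in full precision, exactly as printed in the problem or answer text.
Oxide-by-oxide delivered mass:
  SiO2: 35.31·0.5199 + 755.6·0.9950 = 770.2 lb
  CaO: 35.31·0.4770 = 16.84 lb
  K2O: 171.2·0.6807 = 116.5 lb
  Al2O3: 101.5·0.9960 + 755.6·0.003000 = 103.4 lb
LOI: 101.5·0.004000 + 35.31·0.003100 + 171.2·0.3193 + 755.6·0.002000 = 56.69 lb
The glass mass, total less LOI, = 1064 − 56.69 = 1007 lb (equal to the oxide-mass sum)
wt % = 100 × oxide mass / glass mass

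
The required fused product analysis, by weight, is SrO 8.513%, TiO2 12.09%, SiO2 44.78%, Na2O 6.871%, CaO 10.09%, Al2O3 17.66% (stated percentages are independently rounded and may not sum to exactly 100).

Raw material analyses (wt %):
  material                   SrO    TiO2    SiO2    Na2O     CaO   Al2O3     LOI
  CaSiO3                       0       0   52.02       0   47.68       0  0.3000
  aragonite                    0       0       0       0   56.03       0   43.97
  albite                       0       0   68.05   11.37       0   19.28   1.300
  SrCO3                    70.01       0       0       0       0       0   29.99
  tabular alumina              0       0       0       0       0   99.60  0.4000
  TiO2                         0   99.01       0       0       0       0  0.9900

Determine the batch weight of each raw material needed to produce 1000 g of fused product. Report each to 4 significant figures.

Each numeric step maintains exact precision throughout. In-progress results are shown (rounded to four significant figures) alongside each step — every reported result is rounded just once — all derived quantities, which include totals, the yield, net glass mass, ignition loss, six oxide percentages, are carried at full precision, as they appear in either problem or answer, using the weight values on 1000 g of glass.
Oxide-by-oxide targets in 1000 g fused product:
  SrO: 8.513% × 1000 = 85.13 g
  TiO2: 12.09% × 1000 = 120.9 g
  SiO2: 44.78% × 1000 = 447.8 g
  Na2O: 6.871% × 1000 = 68.71 g
  CaO: 10.09% × 1000 = 100.9 g
  Al2O3: 17.66% × 1000 = 176.6 g
Verifying the oxide balance per the reported batch figures, at the basis given (sums match the target masses modulo rounding of the values):
  SrO: 121.6·0.7001 = 85.13 g (target 85.13 g)
  TiO2: 122.1·0.9901 = 120.9 g (target 120.9 g)
  SiO2: 70.29·0.5202 + 604.3·0.6805 = 447.8 g (target 447.8 g)
  Na2O: 604.3·0.1137 = 68.71 g (target 68.71 g)
  CaO: 70.29·0.4768 + 120.3·0.5603 = 100.9 g (target 100.9 g)
  Al2O3: 604.3·0.1928 + 60.33·0.9960 = 176.6 g (target 176.6 g)
Mass balance on the glass: total charge less LOI = 1000 g (per-oxide target masses sum to 1000 g; basis as stated: 1000 g — differing by rounding only).
Total batch = Σ batch = 1099 g; Σ batch·LOI gives LOI loss = 98.88 g; as yield: glass ÷ batch → 91.00%.

Batch per 1000 g fused product:
  CaSiO3: 70.29 g
  aragonite: 120.3 g
  albite: 604.3 g
  SrCO3: 121.6 g
  tabular alumina: 60.33 g
  TiO2: 122.1 g
Total batch = 1099 g; LOI loss = 98.88 g; yield = 91.00%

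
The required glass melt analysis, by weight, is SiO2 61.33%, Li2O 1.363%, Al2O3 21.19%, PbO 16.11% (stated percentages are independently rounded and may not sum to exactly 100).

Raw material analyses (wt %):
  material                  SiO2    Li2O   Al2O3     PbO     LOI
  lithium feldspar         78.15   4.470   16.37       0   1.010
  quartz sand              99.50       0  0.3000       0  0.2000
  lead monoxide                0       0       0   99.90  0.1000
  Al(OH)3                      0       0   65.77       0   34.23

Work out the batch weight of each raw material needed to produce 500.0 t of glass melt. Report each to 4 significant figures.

Exact precision is carried through the solve — in-progress results are printed, rounded to four significant figures, alongside each step — a single rounding completes every reported value; derived quantities, including ignition loss, net glass mass, the totals, the yield, the four compositions, are rebuilt from the batch weights at 500.0 t of glass at full precision, as set out in either problem or answer.
Target oxide masses per 500.0 t glass melt:
  SiO2: 61.33% × 500.0 = 306.6 t
  Li2O: 1.363% × 500.0 = 6.815 t
  Al2O3: 21.19% × 500.0 = 106.0 t
  PbO: 16.11% × 500.0 = 80.55 t
Mass-balance tally per oxide given the weights on record, at the basis given (summed amounts equal target values within answer rounding):
  SiO2: 152.5·0.7815 + 188.4·0.9950 = 306.6 t (target 306.6 t)
  Li2O: 152.5·0.04470 = 6.817 t (target 6.815 t)
  Al2O3: 152.5·0.1637 + 188.4·0.003000 + 122.3·0.6577 = 106.0 t (target 106.0 t)
  PbO: 80.63·0.9990 = 80.55 t (target 80.55 t)
Consistency of the glass mass: net batch after ignition = 500.0 t (per-oxide target masses sum to 500.0 t; with the basis standing at 500.0 t — deltas are rounding alone).
Summing the batch: Σ batch = 543.8 t; loss to ignition Σ batch·LOI = 43.86 t; yield: glass divided by total = 91.93%.

Batch per 500.0 t glass melt:
  lithium feldspar: 152.5 t
  quartz sand: 188.4 t
  lead monoxide: 80.63 t
  Al(OH)3: 122.3 t
Total batch = 543.8 t; LOI loss = 43.86 t; yield = 91.93%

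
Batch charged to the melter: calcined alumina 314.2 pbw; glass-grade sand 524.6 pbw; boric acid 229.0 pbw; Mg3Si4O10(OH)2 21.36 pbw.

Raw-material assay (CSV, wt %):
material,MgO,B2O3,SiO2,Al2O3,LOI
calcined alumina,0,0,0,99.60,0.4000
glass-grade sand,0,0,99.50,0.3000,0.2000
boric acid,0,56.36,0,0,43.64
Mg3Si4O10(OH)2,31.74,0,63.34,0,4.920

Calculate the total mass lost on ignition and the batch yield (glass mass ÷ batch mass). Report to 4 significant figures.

LOI loss = 103.3 pbw; glass = 985.9 pbw; yield = 90.52%

The working math holds full float precision from first step to last. Mid-chain values are displayed (rounded to 4 significant figures) in the printout — every reported result includes exactly one rounding. The derived quantities (yield, totals, ignition loss, net glass mass, the four compositions) are carried in exact precision from the weighed amounts per 985.9 pbw of glass exactly as shown in the problem or answer text.
Loss on ignition, line by line:
  calcined alumina: 314.2 × 0.004000 = 1.257 pbw
  glass-grade sand: 524.6 × 0.002000 = 1.049 pbw
  boric acid: 229.0 × 0.4364 = 99.94 pbw
  Mg3Si4O10(OH)2: 21.36 × 0.04920 = 1.051 pbw
Total LOI = 103.3 pbw
Glass = batch − LOI = 1089 − 103.3 = 985.9 pbw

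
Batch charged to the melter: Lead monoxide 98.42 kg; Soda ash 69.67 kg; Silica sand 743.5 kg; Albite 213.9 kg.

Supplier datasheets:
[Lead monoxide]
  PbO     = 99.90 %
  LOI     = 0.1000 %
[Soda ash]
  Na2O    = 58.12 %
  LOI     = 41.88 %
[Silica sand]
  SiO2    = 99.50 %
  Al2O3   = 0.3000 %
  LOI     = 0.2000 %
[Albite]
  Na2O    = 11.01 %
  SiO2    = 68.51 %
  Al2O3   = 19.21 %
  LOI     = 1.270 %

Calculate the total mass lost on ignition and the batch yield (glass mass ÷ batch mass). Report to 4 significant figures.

LOI loss = 33.48 kg; glass = 1092 kg; yield = 97.03%

The whole derivation runs at full precision through the solve; mid-chain values appear (rounded to four significant figures) across the worked steps — every reported number sees exactly one rounding. Derived quantities (glass mass, the four compositions, LOI, yield, the totals) are computed starting from the weights at 1092 kg of glass in exact precision, as set out in the problem or answer text.
Each material's LOI contribution:
  Lead monoxide: 98.42 × 0.001000 = 0.09842 kg
  Soda ash: 69.67 × 0.4188 = 29.18 kg
  Silica sand: 743.5 × 0.002000 = 1.487 kg
  Albite: 213.9 × 0.01270 = 2.717 kg
Total LOI = 33.48 kg
Glass = batch − LOI = 1125 − 33.48 = 1092 kg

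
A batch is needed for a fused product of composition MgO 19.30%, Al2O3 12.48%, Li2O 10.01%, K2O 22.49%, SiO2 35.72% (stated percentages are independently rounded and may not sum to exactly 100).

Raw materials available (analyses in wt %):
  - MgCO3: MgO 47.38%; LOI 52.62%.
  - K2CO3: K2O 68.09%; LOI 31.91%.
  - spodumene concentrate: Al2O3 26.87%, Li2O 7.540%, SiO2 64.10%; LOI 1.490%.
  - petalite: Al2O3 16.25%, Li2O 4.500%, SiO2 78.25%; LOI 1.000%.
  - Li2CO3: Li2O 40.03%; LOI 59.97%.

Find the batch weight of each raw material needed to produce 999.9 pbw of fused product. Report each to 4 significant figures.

The working math runs at full float precision through every step; in-progress results are displayed (rounded to four significant digits) within the worked lines — every reported result is rounded once only. The derived quantities, including LOI, the totals, glass mass, yield, five oxide percentages, are re-derived from the batch weights for 999.9 pbw of glass in full precision precisely as stated by question or answer.
Oxide mass targets, per 999.9 pbw fused product:
  MgO: 19.30% × 999.9 = 193.0 pbw
  Al2O3: 12.48% × 999.9 = 124.8 pbw
  Li2O: 10.01% × 999.9 = 100.1 pbw
  K2O: 22.49% × 999.9 = 224.9 pbw
  SiO2: 35.72% × 999.9 = 357.2 pbw
Mass-balance tally per oxide given the weights on record, under the basis named above (sum by sum, the targets are met once rounding is allowed for):
  MgO: 407.3·0.4738 = 193.0 pbw (target 193.0 pbw)
  Al2O3: 373.3·0.2687 + 150.6·0.1625 = 124.8 pbw (target 124.8 pbw)
  Li2O: 373.3·0.07540 + 150.6·0.04500 + 162.8·0.4003 = 100.1 pbw (target 100.1 pbw)
  K2O: 330.3·0.6809 = 224.9 pbw (target 224.9 pbw)
  SiO2: 373.3·0.6410 + 150.6·0.7825 = 357.1 pbw (target 357.2 pbw)
Auditing the glass mass value: batch total minus LOI = 999.9 pbw (summing oxide targets gives 999.9 pbw; basis as stated: 999.9 pbw — deltas are rounding alone).
Adding the batch up: Σ batch = 1424 pbw; ignition loss, Σ(batch × LOI) = 424.4 pbw; as yield: glass ÷ batch → 70.20%.

Batch per 999.9 pbw fused product:
  MgCO3: 407.3 pbw
  K2CO3: 330.3 pbw
  spodumene concentrate: 373.3 pbw
  petalite: 150.6 pbw
  Li2CO3: 162.8 pbw
Total batch = 1424 pbw; LOI loss = 424.4 pbw; yield = 70.20%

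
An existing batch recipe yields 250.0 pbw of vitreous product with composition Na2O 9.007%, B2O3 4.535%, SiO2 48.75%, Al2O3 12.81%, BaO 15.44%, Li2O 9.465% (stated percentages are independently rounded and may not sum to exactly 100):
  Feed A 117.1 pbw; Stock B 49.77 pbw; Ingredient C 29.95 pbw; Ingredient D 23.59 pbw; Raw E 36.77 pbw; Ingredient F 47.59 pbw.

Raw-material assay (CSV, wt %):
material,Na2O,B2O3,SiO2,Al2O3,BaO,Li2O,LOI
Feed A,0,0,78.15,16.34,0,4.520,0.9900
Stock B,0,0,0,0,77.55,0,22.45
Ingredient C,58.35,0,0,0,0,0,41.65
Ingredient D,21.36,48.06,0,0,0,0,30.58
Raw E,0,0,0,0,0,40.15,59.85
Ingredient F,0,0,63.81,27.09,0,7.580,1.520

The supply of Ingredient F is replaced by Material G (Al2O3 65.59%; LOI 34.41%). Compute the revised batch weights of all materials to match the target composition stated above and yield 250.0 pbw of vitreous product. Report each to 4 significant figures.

Revised batch per 250.0 pbw vitreous product:
  Feed A: 156.0 pbw
  Stock B: 49.77 pbw
  Ingredient C: 29.95 pbw
  Ingredient D: 23.59 pbw
  Raw E: 41.38 pbw
  Material G: 9.975 pbw
Total batch = 310.7 pbw; LOI loss = 60.60 pbw

Every computation maintains full float precision from start to finish. Values along the way are printed, rounded to four significant digits, at each printed step; a single rounding finalizes each reported value; the derived quantities are computed in full float precision (the yield, the six compositions, net glass mass, ignition loss, totals) from the batch weights for 250.0 pbw of glass as quoted within either problem or answer.
Per-oxide target masses for 250.0 pbw vitreous product:
  Na2O: 9.007% × 250.0 = 22.52 pbw
  B2O3: 4.535% × 250.0 = 11.34 pbw
  SiO2: 48.75% × 250.0 = 121.9 pbw
  Al2O3: 12.81% × 250.0 = 32.02 pbw
  BaO: 15.44% × 250.0 = 38.60 pbw
  Li2O: 9.465% × 250.0 = 23.66 pbw
Verifying the oxide balance per the reported batch figures, for the quoted basis mass (target by target, the sums agree once rounding is allowed for):
  Na2O: 29.95·0.5835 + 23.59·0.2136 = 22.51 pbw (target 22.52 pbw)
  B2O3: 23.59·0.4806 = 11.34 pbw (target 11.34 pbw)
  SiO2: 156.0·0.7815 = 121.9 pbw (target 121.9 pbw)
  Al2O3: 156.0·0.1634 + 9.975·0.6559 = 32.03 pbw (target 32.02 pbw)
  BaO: 49.77·0.7755 = 38.60 pbw (target 38.60 pbw)
  Li2O: 156.0·0.04520 + 41.38·0.4015 = 23.67 pbw (target 23.66 pbw)
Glass mass check: Σ batch − LOI loss = 250.1 pbw (oxide target masses add up to 250.0 pbw; basis as stated: 250.0 pbw — deltas are rounding alone).
Summing the batch: Σ batch = 310.7 pbw; LOI removed, Σ of batch·LOI: 60.60 pbw; the yield ratio, glass ÷ batch: 80.49%.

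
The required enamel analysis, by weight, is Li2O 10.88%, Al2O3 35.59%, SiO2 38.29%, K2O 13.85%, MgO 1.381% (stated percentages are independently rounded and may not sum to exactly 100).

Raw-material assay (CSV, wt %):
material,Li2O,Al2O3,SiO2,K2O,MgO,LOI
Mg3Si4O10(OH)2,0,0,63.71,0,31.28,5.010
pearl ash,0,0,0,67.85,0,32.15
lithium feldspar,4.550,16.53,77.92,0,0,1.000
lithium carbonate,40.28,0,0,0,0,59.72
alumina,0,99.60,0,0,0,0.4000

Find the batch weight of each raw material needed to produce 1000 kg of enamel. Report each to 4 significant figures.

In-progress results are printed rounded to four significant figures at each printed step — each numeric step holds full float precision throughout — exactly one rounding is applied to each reported value. All derived quantities, including five oxide percentages, glass mass, yield, ignition loss, the totals, are computed from the batch weights on 1000 kg of glass in full float precision exactly as shown in the problem or answer text.
Target oxide masses per 1000 kg enamel:
  Li2O: 10.88% × 1000 = 108.8 kg
  Al2O3: 35.59% × 1000 = 355.9 kg
  SiO2: 38.29% × 1000 = 382.9 kg
  K2O: 13.85% × 1000 = 138.5 kg
  MgO: 1.381% × 1000 = 13.81 kg
Oxide-by-oxide audit with the batch weights as given, for the quoted basis mass (delivered sums recover each target up to rounding of the answer):
  Li2O: 455.3·0.04550 + 218.7·0.4028 = 108.8 kg (target 108.8 kg)
  Al2O3: 455.3·0.1653 + 281.8·0.9960 = 355.9 kg (target 355.9 kg)
  SiO2: 44.15·0.6371 + 455.3·0.7792 = 382.9 kg (target 382.9 kg)
  K2O: 204.1·0.6785 = 138.5 kg (target 138.5 kg)
  MgO: 44.15·0.3128 = 13.81 kg (target 13.81 kg)
Auditing the glass mass value: total batch − LOI = 999.9 kg (summing oxide targets gives 999.9 kg; stated basis 1000 kg — differing by rounding only).
Batch total: Σ batch = 1204 kg; LOI removed, Σ of batch·LOI: 204.1 kg; as yield: glass ÷ batch → 83.05%.

Batch per 1000 kg enamel:
  Mg3Si4O10(OH)2: 44.15 kg
  pearl ash: 204.1 kg
  lithium feldspar: 455.3 kg
  lithium carbonate: 218.7 kg
  alumina: 281.8 kg
Total batch = 1204 kg; LOI loss = 204.1 kg; yield = 83.05%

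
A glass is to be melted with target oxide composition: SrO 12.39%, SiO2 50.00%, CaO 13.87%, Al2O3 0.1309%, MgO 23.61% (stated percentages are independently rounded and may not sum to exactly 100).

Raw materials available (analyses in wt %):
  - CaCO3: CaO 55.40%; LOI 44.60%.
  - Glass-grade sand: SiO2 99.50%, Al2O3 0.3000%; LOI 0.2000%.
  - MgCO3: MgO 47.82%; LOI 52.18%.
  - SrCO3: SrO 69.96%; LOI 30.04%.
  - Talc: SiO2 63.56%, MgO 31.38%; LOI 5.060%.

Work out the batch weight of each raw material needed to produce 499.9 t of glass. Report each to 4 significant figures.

The working math holds full precision at all times; the intermediate values appear, with 4-significant-figure rounding, between the steps; exactly one rounding lands on every reported result; all derived quantities, including glass mass, LOI, yield, five oxide percentages, totals, are carried from the weighed amounts at 499.9 t of glass in full precision as quoted within the problem or answer text.
The oxide mass targets at 499.9 t glass:
  SrO: 12.39% × 499.9 = 61.94 t
  SiO2: 50.00% × 499.9 = 250.0 t
  CaO: 13.87% × 499.9 = 69.34 t
  Al2O3: 0.1309% × 499.9 = 0.6544 t
  MgO: 23.61% × 499.9 = 118.0 t
Mass-balance tally per oxide on the weights just shown, relative to the basis at hand (target by target, the sums agree exact up to rounding of places):
  SrO: 88.53·0.6996 = 61.94 t (target 61.94 t)
  SiO2: 218.1·0.9950 + 51.79·0.6356 = 249.9 t (target 250.0 t)
  CaO: 125.2·0.5540 = 69.36 t (target 69.34 t)
  Al2O3: 218.1·0.003000 = 0.6543 t (target 0.6544 t)
  MgO: 212.8·0.4782 + 51.79·0.3138 = 118.0 t (target 118.0 t)
Consistency of the glass mass: net batch after ignition = 499.9 t (per-oxide target masses sum to 499.9 t; versus the stated basis of 499.9 t — any gap is answer rounding).
Batch grand total — Σ batch = 696.4 t; loss to ignition Σ batch·LOI = 196.5 t; yield = glass ÷ total batch = 71.78%.

Batch per 499.9 t glass:
  CaCO3: 125.2 t
  Glass-grade sand: 218.1 t
  MgCO3: 212.8 t
  SrCO3: 88.53 t
  Talc: 51.79 t
Total batch = 696.4 t; LOI loss = 196.5 t; yield = 71.78%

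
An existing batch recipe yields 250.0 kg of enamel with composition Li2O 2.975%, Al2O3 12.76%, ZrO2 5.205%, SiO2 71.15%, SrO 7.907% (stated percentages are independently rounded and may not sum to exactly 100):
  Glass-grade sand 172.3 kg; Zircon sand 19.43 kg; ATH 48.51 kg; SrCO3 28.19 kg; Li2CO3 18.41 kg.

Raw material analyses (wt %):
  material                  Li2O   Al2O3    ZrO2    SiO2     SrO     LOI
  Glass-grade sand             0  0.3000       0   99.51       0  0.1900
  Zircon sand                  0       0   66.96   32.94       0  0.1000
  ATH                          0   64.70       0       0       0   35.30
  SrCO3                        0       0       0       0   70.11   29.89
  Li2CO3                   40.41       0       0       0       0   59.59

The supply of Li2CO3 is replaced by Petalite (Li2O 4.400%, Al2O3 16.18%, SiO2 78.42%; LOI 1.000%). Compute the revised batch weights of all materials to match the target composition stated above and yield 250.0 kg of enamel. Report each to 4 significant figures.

The intermediate values appear with 4-significant-digit rounding on the page. Each numeric step carries full precision at all times; each reported figure receives exactly one rounding. The derived quantities, including yield, ignition loss, glass mass, five oxide percentages, the totals, are rebuilt from the weighed amounts per 250.0 kg of glass in exact precision, precisely as stated by problem or answer.
Oxide-by-oxide targets in 250.0 kg enamel:
  Li2O: 2.975% × 250.0 = 7.438 kg
  Al2O3: 12.76% × 250.0 = 31.90 kg
  ZrO2: 5.205% × 250.0 = 13.01 kg
  SiO2: 71.15% × 250.0 = 177.9 kg
  SrO: 7.907% × 250.0 = 19.77 kg
Sums-versus-targets review from the weights as reported, per the basis as stated (each sum matches its target mass within answer rounding):
  Li2O: 169.0·0.04400 = 7.436 kg (target 7.438 kg)
  Al2O3: 39.11·0.003000 + 6.852·0.6470 + 169.0·0.1618 = 31.89 kg (target 31.90 kg)
  ZrO2: 19.43·0.6696 = 13.01 kg (target 13.01 kg)
  SiO2: 39.11·0.9951 + 19.43·0.3294 + 169.0·0.7842 = 177.8 kg (target 177.9 kg)
  SrO: 28.19·0.7011 = 19.76 kg (target 19.77 kg)
Glass-mass sanity pass: total charge less LOI = 250.0 kg (summing oxide targets gives 250.0 kg; versus the stated basis of 250.0 kg — deltas are rounding alone).
Batch grand total — Σ batch = 262.6 kg; LOI loss = Σ batch·LOI = 12.63 kg; yield: glass divided by total = 95.19%.

Revised batch per 250.0 kg enamel:
  Glass-grade sand: 39.11 kg
  Zircon sand: 19.43 kg
  ATH: 6.852 kg
  SrCO3: 28.19 kg
  Petalite: 169.0 kg
Total batch = 262.6 kg; LOI loss = 12.63 kg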